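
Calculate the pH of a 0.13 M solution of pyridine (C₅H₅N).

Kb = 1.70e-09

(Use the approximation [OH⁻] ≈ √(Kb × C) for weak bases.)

[OH⁻] = √(Kb × C) = √(1.70e-09 × 0.13) = 1.4866e-05. pOH = 4.83, pH = 14 - pOH

pH = 9.17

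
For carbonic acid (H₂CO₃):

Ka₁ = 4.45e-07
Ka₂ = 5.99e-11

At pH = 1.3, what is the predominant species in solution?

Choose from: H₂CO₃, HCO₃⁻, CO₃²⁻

pKa₁ = 6.35, pKa₂ = 10.22. For a polyprotic acid the predominant species crosses at each pKa: below pKa_n the protonated form dominates, above it the deprotonated form does. At pH = 1.3, the predominant species is H₂CO₃.

H₂CO₃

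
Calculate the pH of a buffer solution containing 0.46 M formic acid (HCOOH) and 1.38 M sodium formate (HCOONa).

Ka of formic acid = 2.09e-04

pKa = -log(2.09e-04) = 3.68. pH = pKa + log([A⁻]/[HA]) = 3.68 + log(1.38/0.46)

pH = 4.16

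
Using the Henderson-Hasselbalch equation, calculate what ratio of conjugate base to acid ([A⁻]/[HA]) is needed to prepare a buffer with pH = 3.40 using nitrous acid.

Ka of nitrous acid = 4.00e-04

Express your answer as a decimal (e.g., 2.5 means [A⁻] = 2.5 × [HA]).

pKa = -log(4.00e-04) = 3.3979. pH = pKa + log([A⁻]/[HA]), so log([A⁻]/[HA]) = pH − pKa = 3.40 − 3.3979 = 0.0021. [A⁻]/[HA] = 10^(0.0021) = 1.00

[A⁻]/[HA] = 1.00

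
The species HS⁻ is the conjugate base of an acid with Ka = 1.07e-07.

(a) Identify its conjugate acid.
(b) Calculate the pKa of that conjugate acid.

(a) The conjugate acid is formed by adding one H⁺ to HS⁻, giving H₂S. (b) pKa = -log(Ka) = -log(1.07e-07) = 6.97.

Conjugate acid: H₂S; pK_a = 6.97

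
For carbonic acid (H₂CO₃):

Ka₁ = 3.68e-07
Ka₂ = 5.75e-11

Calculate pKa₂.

pKa₂ = -log(Ka₂) = -log(5.75e-11) = 10.24.

pK_{a2} = 10.24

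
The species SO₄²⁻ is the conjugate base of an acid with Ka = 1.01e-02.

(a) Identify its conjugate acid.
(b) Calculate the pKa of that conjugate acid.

(a) The conjugate acid is formed by adding one H⁺ to SO₄²⁻, giving HSO₄⁻. (b) pKa = -log(Ka) = -log(1.01e-02) = 2.00.

Conjugate acid: HSO₄⁻; pK_a = 2.00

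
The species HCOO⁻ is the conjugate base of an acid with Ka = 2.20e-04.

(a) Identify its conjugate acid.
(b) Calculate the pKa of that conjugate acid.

(a) The conjugate acid is formed by adding one H⁺ to HCOO⁻, giving HCOOH. (b) pKa = -log(Ka) = -log(2.20e-04) = 3.66.

Conjugate acid: HCOOH; pK_a = 3.66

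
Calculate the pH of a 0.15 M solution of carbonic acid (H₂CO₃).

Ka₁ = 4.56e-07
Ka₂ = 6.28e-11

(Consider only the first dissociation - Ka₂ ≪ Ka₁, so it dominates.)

First dissociation dominates. From Ka₁ = [H⁺][HA⁻]/[H₂A], x² + Ka₁·x − Ka₁·C = 0 with C = 0.15 M and Ka₁ = 4.56e-07. Solving: [H⁺] = (−Ka₁ + √(Ka₁² + 4·Ka₁·C)) / 2 = 2.6131e-04 M. pH = -log(2.6131e-04) = 3.58.

pH = 3.58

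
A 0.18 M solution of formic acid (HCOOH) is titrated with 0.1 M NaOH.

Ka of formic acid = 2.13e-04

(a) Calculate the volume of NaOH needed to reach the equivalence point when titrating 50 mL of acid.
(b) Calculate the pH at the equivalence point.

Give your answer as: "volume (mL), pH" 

moles acid = 0.18 × 50/1000 = 0.009 mol; V_base = moles/0.1 × 1000 = 90.0 mL. At equivalence only the conjugate base is present: [A⁻] = 0.009/0.140 = 6.4286e-02 M. Kb = Kw/Ka = 4.69e-11; [OH⁻] = √(Kb × [A⁻]) = 1.7373e-06; pOH = 5.76; pH = 14 - pOH = 8.24.

V = 90.0 mL, pH = 8.24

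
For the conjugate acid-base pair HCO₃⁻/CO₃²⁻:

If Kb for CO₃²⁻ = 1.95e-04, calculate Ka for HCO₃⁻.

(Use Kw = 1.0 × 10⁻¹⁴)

For a conjugate pair Ka × Kb = Kw, so Ka = Kw/Kb = 1.0 × 10⁻¹⁴ / 1.95e-04 = 5.13e-11.

K_a = 5.13e-11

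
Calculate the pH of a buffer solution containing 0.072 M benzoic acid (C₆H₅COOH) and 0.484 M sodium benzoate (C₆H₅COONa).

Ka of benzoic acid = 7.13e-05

pKa = -log(7.13e-05) = 4.15. pH = pKa + log([A⁻]/[HA]) = 4.15 + log(0.484/0.072)

pH = 4.97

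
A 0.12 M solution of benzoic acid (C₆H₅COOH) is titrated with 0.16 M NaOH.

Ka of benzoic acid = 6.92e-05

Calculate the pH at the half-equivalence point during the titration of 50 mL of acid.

At half-equivalence [HA] = [A⁻], so Henderson-Hasselbalch gives pH = pKa = -log(6.92e-05) = 4.16.

pH = pKa = 4.16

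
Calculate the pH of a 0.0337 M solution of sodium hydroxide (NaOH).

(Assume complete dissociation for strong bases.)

[OH⁻] = 0.0337 M for strong base. pOH = -log[OH⁻] = 1.47, pH = 14 - pOH

pH = 12.53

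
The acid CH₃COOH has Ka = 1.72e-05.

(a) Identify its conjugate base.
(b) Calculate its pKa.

(a) The conjugate base is formed by removing one H⁺ from CH₃COOH, giving CH₃COO⁻. (b) pKa = -log(Ka) = -log(1.72e-05) = 4.76.

Conjugate base: CH₃COO⁻; pK_a = 4.76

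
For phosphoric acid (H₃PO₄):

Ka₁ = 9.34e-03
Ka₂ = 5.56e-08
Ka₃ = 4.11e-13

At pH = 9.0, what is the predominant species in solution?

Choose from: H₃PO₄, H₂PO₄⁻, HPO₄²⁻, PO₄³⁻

pKa₁ = 2.03, pKa₂ = 7.25, pKa₃ = 12.39. For a polyprotic acid the predominant species crosses at each pKa: below pKa_n the protonated form dominates, above it the deprotonated form does. At pH = 9.0, the predominant species is HPO₄²⁻.

HPO₄²⁻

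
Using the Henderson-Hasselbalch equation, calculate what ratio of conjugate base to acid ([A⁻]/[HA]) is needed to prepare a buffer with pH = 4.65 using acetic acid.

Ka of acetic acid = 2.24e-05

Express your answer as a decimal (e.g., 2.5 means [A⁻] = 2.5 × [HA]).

pKa = -log(2.24e-05) = 4.6498. pH = pKa + log([A⁻]/[HA]), so log([A⁻]/[HA]) = pH − pKa = 4.65 − 4.6498 = 0.0002. [A⁻]/[HA] = 10^(0.0002) = 1.00

[A⁻]/[HA] = 1.00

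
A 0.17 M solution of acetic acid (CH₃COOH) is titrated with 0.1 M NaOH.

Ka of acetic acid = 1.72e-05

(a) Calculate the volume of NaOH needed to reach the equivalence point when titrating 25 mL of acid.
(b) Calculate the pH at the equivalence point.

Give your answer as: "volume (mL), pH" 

moles acid = 0.17 × 25/1000 = 0.00425 mol; V_base = moles/0.1 × 1000 = 42.5 mL. At equivalence only the conjugate base is present: [A⁻] = 0.00425/0.068 = 6.2963e-02 M. Kb = Kw/Ka = 5.81e-10; [OH⁻] = √(Kb × [A⁻]) = 6.0503e-06; pOH = 5.22; pH = 14 - pOH = 8.78.

V = 42.5 mL, pH = 8.78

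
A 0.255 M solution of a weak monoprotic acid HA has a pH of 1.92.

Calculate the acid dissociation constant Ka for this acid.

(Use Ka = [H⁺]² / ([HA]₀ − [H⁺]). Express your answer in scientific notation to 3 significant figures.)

[H⁺] = 10^(−pH) = 10^(−1.92) = 1.202e-02 M. For HA ⇌ H⁺ + A⁻, Ka = [H⁺][A⁻]/[HA] = [H⁺]² / ([HA]₀ − [H⁺]) = (1.202e-02)² / (0.255 − 1.202e-02) = 5.95e-04.

K_a = 5.95e-04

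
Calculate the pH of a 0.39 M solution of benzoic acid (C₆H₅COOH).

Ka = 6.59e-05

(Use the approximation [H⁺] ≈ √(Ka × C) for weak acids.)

[H⁺] = √(Ka × C) = √(6.59e-05 × 0.39) = 5.0696e-03. pH = -log(5.0696e-03)

pH = 2.30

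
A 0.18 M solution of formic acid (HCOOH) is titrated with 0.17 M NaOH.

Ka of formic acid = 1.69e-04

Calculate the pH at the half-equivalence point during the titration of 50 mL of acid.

At half-equivalence [HA] = [A⁻], so Henderson-Hasselbalch gives pH = pKa = -log(1.69e-04) = 3.77.

pH = pKa = 3.77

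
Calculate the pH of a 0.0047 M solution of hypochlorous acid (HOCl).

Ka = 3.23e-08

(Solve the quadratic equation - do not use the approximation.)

x² + Ka×x - Ka×C = 0. Using quadratic formula: [H⁺] = 1.2305e-05

pH = 4.91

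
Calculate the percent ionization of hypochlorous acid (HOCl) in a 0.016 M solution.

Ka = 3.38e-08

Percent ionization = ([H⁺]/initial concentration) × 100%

Using Ka equilibrium: x² + Ka×x - Ka×C = 0. Solving: [H⁺] = 2.3238e-05. Percent = (2.3238e-05/0.016) × 100

Percent ionization = 0.145%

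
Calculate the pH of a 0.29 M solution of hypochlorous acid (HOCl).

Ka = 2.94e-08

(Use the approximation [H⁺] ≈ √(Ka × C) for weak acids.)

[H⁺] = √(Ka × C) = √(2.94e-08 × 0.29) = 9.2336e-05. pH = -log(9.2336e-05)

pH = 4.03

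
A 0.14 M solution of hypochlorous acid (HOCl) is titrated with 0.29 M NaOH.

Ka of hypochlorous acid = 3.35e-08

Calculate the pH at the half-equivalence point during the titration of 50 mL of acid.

At half-equivalence [HA] = [A⁻], so Henderson-Hasselbalch gives pH = pKa = -log(3.35e-08) = 7.47.

pH = pKa = 7.47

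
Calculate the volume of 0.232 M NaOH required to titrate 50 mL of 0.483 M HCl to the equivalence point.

At equivalence: moles acid = moles base. moles HCl = 0.483 × 50/1000 = 0.02415 mol. V_base = moles / 0.232 × 1000 = 104.1 mL.

V_{base} = 104.1 mL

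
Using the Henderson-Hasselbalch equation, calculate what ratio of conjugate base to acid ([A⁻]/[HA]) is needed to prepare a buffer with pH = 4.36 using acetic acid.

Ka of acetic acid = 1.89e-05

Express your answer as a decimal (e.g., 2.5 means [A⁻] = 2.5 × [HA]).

pKa = -log(1.89e-05) = 4.7235. pH = pKa + log([A⁻]/[HA]), so log([A⁻]/[HA]) = pH − pKa = 4.36 − 4.7235 = -0.3635. [A⁻]/[HA] = 10^(-0.3635) = 0.433

[A⁻]/[HA] = 0.433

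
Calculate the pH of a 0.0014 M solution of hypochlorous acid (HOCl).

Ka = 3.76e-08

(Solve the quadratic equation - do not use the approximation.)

x² + Ka×x - Ka×C = 0. Using quadratic formula: [H⁺] = 7.2366e-06

pH = 5.14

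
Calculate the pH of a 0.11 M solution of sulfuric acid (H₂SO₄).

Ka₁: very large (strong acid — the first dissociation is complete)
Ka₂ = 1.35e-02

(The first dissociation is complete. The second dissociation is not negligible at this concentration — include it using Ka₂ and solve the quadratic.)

First dissociation is complete: [H⁺]₀ = [HSO₄⁻]₀ = C = 0.11 M. Second dissociation HSO₄⁻ ⇌ H⁺ + SO₄²⁻: let x = [SO₄²⁻]. Ka₂ = (C + x)·x / (C − x) = 1.35e-02 → x² + (C + Ka₂)·x − Ka₂·C = 0 → x² + 0.12350·x − 1.485e-03 = 0. x = (−0.12350 + √(0.12350² + 4 × 1.485e-03)) / 2 = 1.1038e-02 M. [H⁺] = C + x = 0.11 + 1.1038e-02 = 1.2104e-01 M. pH = -log(1.2104e-01) = 0.92.

pH = 0.92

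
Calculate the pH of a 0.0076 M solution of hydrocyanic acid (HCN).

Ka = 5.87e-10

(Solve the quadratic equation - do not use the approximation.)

x² + Ka×x - Ka×C = 0. Using quadratic formula: [H⁺] = 2.1119e-06

pH = 5.68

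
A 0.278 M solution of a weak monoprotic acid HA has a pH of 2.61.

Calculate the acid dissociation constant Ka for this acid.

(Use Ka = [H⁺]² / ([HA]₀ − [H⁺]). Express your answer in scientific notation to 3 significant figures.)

[H⁺] = 10^(−pH) = 10^(−2.61) = 2.455e-03 M. For HA ⇌ H⁺ + A⁻, Ka = [H⁺][A⁻]/[HA] = [H⁺]² / ([HA]₀ − [H⁺]) = (2.455e-03)² / (0.278 − 2.455e-03) = 2.19e-05.

K_a = 2.19e-05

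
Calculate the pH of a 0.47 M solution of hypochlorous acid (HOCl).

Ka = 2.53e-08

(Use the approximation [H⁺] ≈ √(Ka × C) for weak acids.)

[H⁺] = √(Ka × C) = √(2.53e-08 × 0.47) = 1.0905e-04. pH = -log(1.0905e-04)

pH = 3.96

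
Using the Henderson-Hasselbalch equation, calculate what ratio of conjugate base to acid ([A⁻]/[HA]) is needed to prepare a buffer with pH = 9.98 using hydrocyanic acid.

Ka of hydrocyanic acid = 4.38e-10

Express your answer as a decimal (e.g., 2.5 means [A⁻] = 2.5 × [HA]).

pKa = -log(4.38e-10) = 9.3585. pH = pKa + log([A⁻]/[HA]), so log([A⁻]/[HA]) = pH − pKa = 9.98 − 9.3585 = 0.6215. [A⁻]/[HA] = 10^(0.6215) = 4.18

[A⁻]/[HA] = 4.18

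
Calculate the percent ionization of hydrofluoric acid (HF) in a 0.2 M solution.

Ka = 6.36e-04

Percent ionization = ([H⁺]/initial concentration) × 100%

Using Ka equilibrium: x² + Ka×x - Ka×C = 0. Solving: [H⁺] = 1.0965e-02. Percent = (1.0965e-02/0.2) × 100

Percent ionization = 5.48%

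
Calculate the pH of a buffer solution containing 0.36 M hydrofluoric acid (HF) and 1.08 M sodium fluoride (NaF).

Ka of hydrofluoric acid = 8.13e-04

pKa = -log(8.13e-04) = 3.09. pH = pKa + log([A⁻]/[HA]) = 3.09 + log(1.08/0.36)

pH = 3.57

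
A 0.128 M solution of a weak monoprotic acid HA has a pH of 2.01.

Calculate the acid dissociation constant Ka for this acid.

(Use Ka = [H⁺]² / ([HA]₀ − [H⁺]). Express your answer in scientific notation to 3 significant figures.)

[H⁺] = 10^(−pH) = 10^(−2.01) = 9.772e-03 M. For HA ⇌ H⁺ + A⁻, Ka = [H⁺][A⁻]/[HA] = [H⁺]² / ([HA]₀ − [H⁺]) = (9.772e-03)² / (0.128 − 9.772e-03) = 8.08e-04.

K_a = 8.08e-04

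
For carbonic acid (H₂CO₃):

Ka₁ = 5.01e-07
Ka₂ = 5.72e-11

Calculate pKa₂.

pKa₂ = -log(Ka₂) = -log(5.72e-11) = 10.24.

pK_{a2} = 10.24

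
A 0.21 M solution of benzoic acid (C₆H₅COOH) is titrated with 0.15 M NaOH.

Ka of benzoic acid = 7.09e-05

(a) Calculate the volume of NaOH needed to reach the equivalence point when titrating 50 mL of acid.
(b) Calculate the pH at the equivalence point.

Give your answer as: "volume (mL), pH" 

moles acid = 0.21 × 50/1000 = 0.0105 mol; V_base = moles/0.15 × 1000 = 70.0 mL. At equivalence only the conjugate base is present: [A⁻] = 0.0105/0.120 = 8.7500e-02 M. Kb = Kw/Ka = 1.41e-10; [OH⁻] = √(Kb × [A⁻]) = 3.5130e-06; pOH = 5.45; pH = 14 - pOH = 8.55.

V = 70.0 mL, pH = 8.55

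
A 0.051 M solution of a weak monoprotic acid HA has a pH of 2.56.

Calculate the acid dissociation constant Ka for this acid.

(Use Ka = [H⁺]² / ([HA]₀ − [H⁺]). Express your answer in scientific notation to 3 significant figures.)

[H⁺] = 10^(−pH) = 10^(−2.56) = 2.754e-03 M. For HA ⇌ H⁺ + A⁻, Ka = [H⁺][A⁻]/[HA] = [H⁺]² / ([HA]₀ − [H⁺]) = (2.754e-03)² / (0.051 − 2.754e-03) = 1.57e-04.

K_a = 1.57e-04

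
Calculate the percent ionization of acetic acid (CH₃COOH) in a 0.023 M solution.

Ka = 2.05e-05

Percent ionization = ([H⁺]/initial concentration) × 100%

Using Ka equilibrium: x² + Ka×x - Ka×C = 0. Solving: [H⁺] = 6.7649e-04. Percent = (6.7649e-04/0.023) × 100

Percent ionization = 2.94%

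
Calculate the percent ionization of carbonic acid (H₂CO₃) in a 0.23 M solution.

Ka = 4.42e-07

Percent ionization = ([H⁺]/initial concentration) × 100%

Using Ka equilibrium: x² + Ka×x - Ka×C = 0. Solving: [H⁺] = 3.1862e-04. Percent = (3.1862e-04/0.23) × 100

Percent ionization = 0.139%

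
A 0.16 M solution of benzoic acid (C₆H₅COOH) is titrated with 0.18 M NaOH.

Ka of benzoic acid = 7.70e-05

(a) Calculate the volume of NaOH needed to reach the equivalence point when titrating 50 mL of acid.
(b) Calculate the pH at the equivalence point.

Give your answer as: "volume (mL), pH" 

moles acid = 0.16 × 50/1000 = 0.008 mol; V_base = moles/0.18 × 1000 = 44.4 mL. At equivalence only the conjugate base is present: [A⁻] = 0.008/0.094 = 8.4706e-02 M. Kb = Kw/Ka = 1.30e-10; [OH⁻] = √(Kb × [A⁻]) = 3.3167e-06; pOH = 5.48; pH = 14 - pOH = 8.52.

V = 44.4 mL, pH = 8.52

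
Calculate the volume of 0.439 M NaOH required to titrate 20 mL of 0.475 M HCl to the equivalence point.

At equivalence: moles acid = moles base. moles HCl = 0.475 × 20/1000 = 0.0095 mol. V_base = moles / 0.439 × 1000 = 21.6 mL.

V_{base} = 21.6 mL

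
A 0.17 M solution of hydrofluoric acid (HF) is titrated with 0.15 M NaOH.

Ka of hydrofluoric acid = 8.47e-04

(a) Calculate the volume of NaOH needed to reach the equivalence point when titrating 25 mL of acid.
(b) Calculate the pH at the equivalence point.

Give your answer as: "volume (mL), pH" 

moles acid = 0.17 × 25/1000 = 0.00425 mol; V_base = moles/0.15 × 1000 = 28.3 mL. At equivalence only the conjugate base is present: [A⁻] = 0.00425/0.053 = 7.9687e-02 M. Kb = Kw/Ka = 1.18e-11; [OH⁻] = √(Kb × [A⁻]) = 9.6996e-07; pOH = 6.01; pH = 14 - pOH = 7.99.

V = 28.3 mL, pH = 7.99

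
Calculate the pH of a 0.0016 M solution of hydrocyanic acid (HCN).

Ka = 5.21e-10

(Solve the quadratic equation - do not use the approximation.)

x² + Ka×x - Ka×C = 0. Using quadratic formula: [H⁺] = 9.1276e-07

pH = 6.04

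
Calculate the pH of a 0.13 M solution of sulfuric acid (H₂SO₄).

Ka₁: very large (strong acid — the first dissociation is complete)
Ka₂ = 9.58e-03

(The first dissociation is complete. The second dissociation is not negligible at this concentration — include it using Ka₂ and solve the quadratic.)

First dissociation is complete: [H⁺]₀ = [HSO₄⁻]₀ = C = 0.13 M. Second dissociation HSO₄⁻ ⇌ H⁺ + SO₄²⁻: let x = [SO₄²⁻]. Ka₂ = (C + x)·x / (C − x) = 9.58e-03 → x² + (C + Ka₂)·x − Ka₂·C = 0 → x² + 0.13958·x − 1.245e-03 = 0. x = (−0.13958 + √(0.13958² + 4 × 1.245e-03)) / 2 = 8.4151e-03 M. [H⁺] = C + x = 0.13 + 8.4151e-03 = 1.3842e-01 M. pH = -log(1.3842e-01) = 0.86.

pH = 0.86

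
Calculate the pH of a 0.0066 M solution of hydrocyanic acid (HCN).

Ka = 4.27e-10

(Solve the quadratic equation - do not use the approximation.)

x² + Ka×x - Ka×C = 0. Using quadratic formula: [H⁺] = 1.6785e-06

pH = 5.78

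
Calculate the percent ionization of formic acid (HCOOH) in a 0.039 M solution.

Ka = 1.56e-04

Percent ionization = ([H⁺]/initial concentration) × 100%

Using Ka equilibrium: x² + Ka×x - Ka×C = 0. Solving: [H⁺] = 2.3898e-03. Percent = (2.3898e-03/0.039) × 100

Percent ionization = 6.13%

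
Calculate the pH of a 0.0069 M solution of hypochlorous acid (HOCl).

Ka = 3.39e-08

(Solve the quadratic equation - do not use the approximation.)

x² + Ka×x - Ka×C = 0. Using quadratic formula: [H⁺] = 1.5277e-05

pH = 4.82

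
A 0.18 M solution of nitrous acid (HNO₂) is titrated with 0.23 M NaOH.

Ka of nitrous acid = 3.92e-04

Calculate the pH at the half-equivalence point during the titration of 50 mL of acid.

At half-equivalence [HA] = [A⁻], so Henderson-Hasselbalch gives pH = pKa = -log(3.92e-04) = 3.41.

pH = pKa = 3.41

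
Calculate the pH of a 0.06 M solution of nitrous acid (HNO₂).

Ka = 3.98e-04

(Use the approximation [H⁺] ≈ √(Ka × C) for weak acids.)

[H⁺] = √(Ka × C) = √(3.98e-04 × 0.06) = 4.8867e-03. pH = -log(4.8867e-03)

pH = 2.31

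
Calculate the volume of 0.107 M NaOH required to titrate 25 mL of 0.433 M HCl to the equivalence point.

At equivalence: moles acid = moles base. moles HCl = 0.433 × 25/1000 = 0.01082 mol. V_base = moles / 0.107 × 1000 = 101.2 mL.

V_{base} = 101.2 mL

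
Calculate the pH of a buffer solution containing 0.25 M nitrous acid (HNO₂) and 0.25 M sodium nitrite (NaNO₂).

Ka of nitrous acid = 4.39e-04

pKa = -log(4.39e-04) = 3.36. pH = pKa + log([A⁻]/[HA]) = 3.36 + log(0.25/0.25)

pH = 3.36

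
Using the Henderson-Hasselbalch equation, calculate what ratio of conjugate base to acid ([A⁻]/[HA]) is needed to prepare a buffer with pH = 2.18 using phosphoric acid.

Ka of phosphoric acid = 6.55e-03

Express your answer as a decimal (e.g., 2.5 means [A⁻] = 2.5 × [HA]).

pKa = -log(6.55e-03) = 2.1838. pH = pKa + log([A⁻]/[HA]), so log([A⁻]/[HA]) = pH − pKa = 2.18 − 2.1838 = -0.0038. [A⁻]/[HA] = 10^(-0.0038) = 0.991

[A⁻]/[HA] = 0.991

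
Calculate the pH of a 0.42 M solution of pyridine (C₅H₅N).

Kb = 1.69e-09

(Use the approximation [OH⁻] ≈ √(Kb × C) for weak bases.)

[OH⁻] = √(Kb × C) = √(1.69e-09 × 0.42) = 2.6642e-05. pOH = 4.57, pH = 14 - pOH

pH = 9.43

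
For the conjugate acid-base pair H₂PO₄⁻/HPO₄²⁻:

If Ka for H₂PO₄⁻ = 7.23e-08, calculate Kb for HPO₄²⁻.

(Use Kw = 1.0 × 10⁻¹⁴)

For a conjugate pair Ka × Kb = Kw, so Kb = Kw/Ka = 1.0 × 10⁻¹⁴ / 7.23e-08 = 1.38e-07.

K_b = 1.38e-07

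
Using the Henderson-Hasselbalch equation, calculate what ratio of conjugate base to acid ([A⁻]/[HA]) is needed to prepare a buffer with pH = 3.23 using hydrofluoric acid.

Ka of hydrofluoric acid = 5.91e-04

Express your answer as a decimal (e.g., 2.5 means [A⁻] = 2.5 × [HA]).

pKa = -log(5.91e-04) = 3.2284. pH = pKa + log([A⁻]/[HA]), so log([A⁻]/[HA]) = pH − pKa = 3.23 − 3.2284 = 0.0016. [A⁻]/[HA] = 10^(0.0016) = 1.00

[A⁻]/[HA] = 1.00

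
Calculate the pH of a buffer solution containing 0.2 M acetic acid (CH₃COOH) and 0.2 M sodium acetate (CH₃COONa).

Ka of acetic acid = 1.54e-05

pKa = -log(1.54e-05) = 4.81. pH = pKa + log([A⁻]/[HA]) = 4.81 + log(0.2/0.2)

pH = 4.81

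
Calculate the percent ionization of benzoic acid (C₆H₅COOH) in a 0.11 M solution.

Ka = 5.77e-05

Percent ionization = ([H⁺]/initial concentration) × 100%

Using Ka equilibrium: x² + Ka×x - Ka×C = 0. Solving: [H⁺] = 2.4906e-03. Percent = (2.4906e-03/0.11) × 100

Percent ionization = 2.26%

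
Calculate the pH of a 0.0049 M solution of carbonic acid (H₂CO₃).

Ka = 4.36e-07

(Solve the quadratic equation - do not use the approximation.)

x² + Ka×x - Ka×C = 0. Using quadratic formula: [H⁺] = 4.6004e-05

pH = 4.34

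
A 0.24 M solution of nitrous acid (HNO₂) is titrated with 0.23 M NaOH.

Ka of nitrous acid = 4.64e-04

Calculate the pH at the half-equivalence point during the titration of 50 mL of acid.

At half-equivalence [HA] = [A⁻], so Henderson-Hasselbalch gives pH = pKa = -log(4.64e-04) = 3.33.

pH = pKa = 3.33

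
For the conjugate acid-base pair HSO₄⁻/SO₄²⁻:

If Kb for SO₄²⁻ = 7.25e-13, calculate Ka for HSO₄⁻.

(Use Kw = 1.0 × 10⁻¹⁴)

For a conjugate pair Ka × Kb = Kw, so Ka = Kw/Kb = 1.0 × 10⁻¹⁴ / 7.25e-13 = 1.38e-02.

K_a = 1.38e-02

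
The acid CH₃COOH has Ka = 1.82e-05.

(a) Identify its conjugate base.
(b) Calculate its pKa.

(a) The conjugate base is formed by removing one H⁺ from CH₃COOH, giving CH₃COO⁻. (b) pKa = -log(Ka) = -log(1.82e-05) = 4.74.

Conjugate base: CH₃COO⁻; pK_a = 4.74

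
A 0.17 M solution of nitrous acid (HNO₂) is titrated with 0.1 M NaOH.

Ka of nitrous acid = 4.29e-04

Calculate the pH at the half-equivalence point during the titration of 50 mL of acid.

At half-equivalence [HA] = [A⁻], so Henderson-Hasselbalch gives pH = pKa = -log(4.29e-04) = 3.37.

pH = pKa = 3.37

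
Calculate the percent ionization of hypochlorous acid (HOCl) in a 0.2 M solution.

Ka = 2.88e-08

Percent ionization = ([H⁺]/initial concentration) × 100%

Using Ka equilibrium: x² + Ka×x - Ka×C = 0. Solving: [H⁺] = 7.5880e-05. Percent = (7.5880e-05/0.2) × 100

Percent ionization = 0.0379%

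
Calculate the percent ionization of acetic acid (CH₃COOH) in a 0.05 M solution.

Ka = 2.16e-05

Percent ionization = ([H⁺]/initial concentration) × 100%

Using Ka equilibrium: x² + Ka×x - Ka×C = 0. Solving: [H⁺] = 1.0285e-03. Percent = (1.0285e-03/0.05) × 100

Percent ionization = 2.06%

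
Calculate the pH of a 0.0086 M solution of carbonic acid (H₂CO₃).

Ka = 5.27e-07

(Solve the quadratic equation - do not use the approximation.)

x² + Ka×x - Ka×C = 0. Using quadratic formula: [H⁺] = 6.7059e-05

pH = 4.17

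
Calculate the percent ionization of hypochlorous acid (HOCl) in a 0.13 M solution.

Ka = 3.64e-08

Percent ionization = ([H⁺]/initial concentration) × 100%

Using Ka equilibrium: x² + Ka×x - Ka×C = 0. Solving: [H⁺] = 6.8771e-05. Percent = (6.8771e-05/0.13) × 100

Percent ionization = 0.0529%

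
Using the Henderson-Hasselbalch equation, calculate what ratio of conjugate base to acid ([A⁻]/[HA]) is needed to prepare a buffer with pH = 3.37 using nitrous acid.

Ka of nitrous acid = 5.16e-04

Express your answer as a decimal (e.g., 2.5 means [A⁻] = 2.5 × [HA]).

pKa = -log(5.16e-04) = 3.2874. pH = pKa + log([A⁻]/[HA]), so log([A⁻]/[HA]) = pH − pKa = 3.37 − 3.2874 = 0.0826. [A⁻]/[HA] = 10^(0.0826) = 1.21

[A⁻]/[HA] = 1.21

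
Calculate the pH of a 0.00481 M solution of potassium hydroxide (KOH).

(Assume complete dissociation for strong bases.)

[OH⁻] = 0.00481 M for strong base. pOH = -log[OH⁻] = 2.32, pH = 14 - pOH

pH = 11.68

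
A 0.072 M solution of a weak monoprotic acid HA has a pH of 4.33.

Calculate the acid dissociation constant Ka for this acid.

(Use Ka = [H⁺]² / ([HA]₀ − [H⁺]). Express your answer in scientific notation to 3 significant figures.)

[H⁺] = 10^(−pH) = 10^(−4.33) = 4.677e-05 M. For HA ⇌ H⁺ + A⁻, Ka = [H⁺][A⁻]/[HA] = [H⁺]² / ([HA]₀ − [H⁺]) = (4.677e-05)² / (0.072 − 4.677e-05) = 3.04e-08.

K_a = 3.04e-08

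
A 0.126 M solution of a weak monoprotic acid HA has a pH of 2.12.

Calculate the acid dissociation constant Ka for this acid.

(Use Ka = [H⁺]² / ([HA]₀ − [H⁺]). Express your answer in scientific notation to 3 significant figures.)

[H⁺] = 10^(−pH) = 10^(−2.12) = 7.586e-03 M. For HA ⇌ H⁺ + A⁻, Ka = [H⁺][A⁻]/[HA] = [H⁺]² / ([HA]₀ − [H⁺]) = (7.586e-03)² / (0.126 − 7.586e-03) = 4.86e-04.

K_a = 4.86e-04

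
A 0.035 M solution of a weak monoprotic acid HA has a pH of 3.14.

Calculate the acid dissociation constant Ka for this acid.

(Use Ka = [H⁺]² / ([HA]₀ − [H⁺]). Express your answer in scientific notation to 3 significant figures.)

[H⁺] = 10^(−pH) = 10^(−3.14) = 7.244e-04 M. For HA ⇌ H⁺ + A⁻, Ka = [H⁺][A⁻]/[HA] = [H⁺]² / ([HA]₀ − [H⁺]) = (7.244e-04)² / (0.035 − 7.244e-04) = 1.53e-05.

K_a = 1.53e-05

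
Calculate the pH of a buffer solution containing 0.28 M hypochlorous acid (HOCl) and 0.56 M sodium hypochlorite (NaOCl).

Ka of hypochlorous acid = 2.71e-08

pKa = -log(2.71e-08) = 7.57. pH = pKa + log([A⁻]/[HA]) = 7.57 + log(0.56/0.28)

pH = 7.87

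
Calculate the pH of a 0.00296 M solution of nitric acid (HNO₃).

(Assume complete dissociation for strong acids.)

[H⁺] = 0.00296 M for strong acid. pH = -log[H⁺] = -log(0.00296)

pH = 2.53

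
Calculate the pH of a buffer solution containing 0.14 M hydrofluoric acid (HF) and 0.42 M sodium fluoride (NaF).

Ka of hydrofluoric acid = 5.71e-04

pKa = -log(5.71e-04) = 3.24. pH = pKa + log([A⁻]/[HA]) = 3.24 + log(0.42/0.14)

pH = 3.72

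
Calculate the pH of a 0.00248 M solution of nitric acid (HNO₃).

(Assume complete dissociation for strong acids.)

[H⁺] = 0.00248 M for strong acid. pH = -log[H⁺] = -log(0.00248)

pH = 2.61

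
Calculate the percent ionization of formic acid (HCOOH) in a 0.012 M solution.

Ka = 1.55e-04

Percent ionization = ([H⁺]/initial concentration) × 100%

Using Ka equilibrium: x² + Ka×x - Ka×C = 0. Solving: [H⁺] = 1.2885e-03. Percent = (1.2885e-03/0.012) × 100

Percent ionization = 10.7%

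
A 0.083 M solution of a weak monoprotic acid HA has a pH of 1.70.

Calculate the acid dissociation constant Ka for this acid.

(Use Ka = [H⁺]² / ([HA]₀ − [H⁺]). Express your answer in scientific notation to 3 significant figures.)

[H⁺] = 10^(−pH) = 10^(−1.70) = 1.995e-02 M. For HA ⇌ H⁺ + A⁻, Ka = [H⁺][A⁻]/[HA] = [H⁺]² / ([HA]₀ − [H⁺]) = (1.995e-02)² / (0.083 − 1.995e-02) = 6.31e-03.

K_a = 6.31e-03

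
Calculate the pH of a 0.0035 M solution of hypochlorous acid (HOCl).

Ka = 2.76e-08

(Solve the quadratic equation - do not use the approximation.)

x² + Ka×x - Ka×C = 0. Using quadratic formula: [H⁺] = 9.8147e-06

pH = 5.01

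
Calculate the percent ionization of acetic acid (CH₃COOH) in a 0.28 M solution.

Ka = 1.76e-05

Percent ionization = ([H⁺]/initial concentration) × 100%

Using Ka equilibrium: x² + Ka×x - Ka×C = 0. Solving: [H⁺] = 2.2111e-03. Percent = (2.2111e-03/0.28) × 100

Percent ionization = 0.79%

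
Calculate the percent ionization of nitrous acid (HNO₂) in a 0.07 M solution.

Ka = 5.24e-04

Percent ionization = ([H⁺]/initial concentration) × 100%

Using Ka equilibrium: x² + Ka×x - Ka×C = 0. Solving: [H⁺] = 5.8001e-03. Percent = (5.8001e-03/0.07) × 100

Percent ionization = 8.29%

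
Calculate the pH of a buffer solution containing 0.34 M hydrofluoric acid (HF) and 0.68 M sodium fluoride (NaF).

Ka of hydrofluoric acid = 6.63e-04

pKa = -log(6.63e-04) = 3.18. pH = pKa + log([A⁻]/[HA]) = 3.18 + log(0.68/0.34)

pH = 3.48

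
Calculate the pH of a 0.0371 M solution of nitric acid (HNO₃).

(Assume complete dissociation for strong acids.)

[H⁺] = 0.0371 M for strong acid. pH = -log[H⁺] = -log(0.0371)

pH = 1.43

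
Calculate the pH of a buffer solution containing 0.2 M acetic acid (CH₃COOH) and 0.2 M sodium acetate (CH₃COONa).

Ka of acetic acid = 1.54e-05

pKa = -log(1.54e-05) = 4.81. pH = pKa + log([A⁻]/[HA]) = 4.81 + log(0.2/0.2)

pH = 4.81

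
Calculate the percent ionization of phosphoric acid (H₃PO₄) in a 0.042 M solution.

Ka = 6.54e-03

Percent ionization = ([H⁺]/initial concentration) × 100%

Using Ka equilibrium: x² + Ka×x - Ka×C = 0. Solving: [H⁺] = 1.3623e-02. Percent = (1.3623e-02/0.042) × 100

Percent ionization = 32.4%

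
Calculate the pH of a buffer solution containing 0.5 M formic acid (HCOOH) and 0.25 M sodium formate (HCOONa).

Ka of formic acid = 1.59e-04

pKa = -log(1.59e-04) = 3.80. pH = pKa + log([A⁻]/[HA]) = 3.80 + log(0.25/0.5)

pH = 3.50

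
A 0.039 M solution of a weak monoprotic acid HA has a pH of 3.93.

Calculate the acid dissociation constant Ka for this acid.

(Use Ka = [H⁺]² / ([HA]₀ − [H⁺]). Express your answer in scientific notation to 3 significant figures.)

[H⁺] = 10^(−pH) = 10^(−3.93) = 1.175e-04 M. For HA ⇌ H⁺ + A⁻, Ka = [H⁺][A⁻]/[HA] = [H⁺]² / ([HA]₀ − [H⁺]) = (1.175e-04)² / (0.039 − 1.175e-04) = 3.55e-07.

K_a = 3.55e-07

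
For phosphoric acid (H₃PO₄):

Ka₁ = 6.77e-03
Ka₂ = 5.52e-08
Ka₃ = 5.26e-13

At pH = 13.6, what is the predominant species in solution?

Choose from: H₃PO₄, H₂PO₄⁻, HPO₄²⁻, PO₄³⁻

pKa₁ = 2.17, pKa₂ = 7.26, pKa₃ = 12.28. For a polyprotic acid the predominant species crosses at each pKa: below pKa_n the protonated form dominates, above it the deprotonated form does. At pH = 13.6, the predominant species is PO₄³⁻.

PO₄³⁻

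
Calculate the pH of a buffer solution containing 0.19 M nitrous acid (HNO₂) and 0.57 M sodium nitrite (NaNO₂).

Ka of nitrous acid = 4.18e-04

pKa = -log(4.18e-04) = 3.38. pH = pKa + log([A⁻]/[HA]) = 3.38 + log(0.57/0.19)

pH = 3.86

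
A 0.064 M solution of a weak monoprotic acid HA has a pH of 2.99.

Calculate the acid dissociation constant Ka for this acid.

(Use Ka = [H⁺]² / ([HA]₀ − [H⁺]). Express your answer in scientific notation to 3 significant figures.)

[H⁺] = 10^(−pH) = 10^(−2.99) = 1.023e-03 M. For HA ⇌ H⁺ + A⁻, Ka = [H⁺][A⁻]/[HA] = [H⁺]² / ([HA]₀ − [H⁺]) = (1.023e-03)² / (0.064 − 1.023e-03) = 1.66e-05.

K_a = 1.66e-05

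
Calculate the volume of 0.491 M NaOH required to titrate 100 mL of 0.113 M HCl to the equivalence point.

At equivalence: moles acid = moles base. moles HCl = 0.113 × 100/1000 = 0.0113 mol. V_base = moles / 0.491 × 1000 = 23.0 mL.

V_{base} = 23.0 mL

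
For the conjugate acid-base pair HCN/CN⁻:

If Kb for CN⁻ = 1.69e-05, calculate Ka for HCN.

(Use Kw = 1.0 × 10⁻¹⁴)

For a conjugate pair Ka × Kb = Kw, so Ka = Kw/Kb = 1.0 × 10⁻¹⁴ / 1.69e-05 = 5.92e-10.

K_a = 5.92e-10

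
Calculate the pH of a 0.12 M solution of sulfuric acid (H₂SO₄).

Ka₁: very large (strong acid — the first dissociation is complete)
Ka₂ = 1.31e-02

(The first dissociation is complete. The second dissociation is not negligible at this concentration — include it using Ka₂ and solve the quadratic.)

First dissociation is complete: [H⁺]₀ = [HSO₄⁻]₀ = C = 0.12 M. Second dissociation HSO₄⁻ ⇌ H⁺ + SO₄²⁻: let x = [SO₄²⁻]. Ka₂ = (C + x)·x / (C − x) = 1.31e-02 → x² + (C + Ka₂)·x − Ka₂·C = 0 → x² + 0.13310·x − 1.572e-03 = 0. x = (−0.13310 + √(0.13310² + 4 × 1.572e-03)) / 2 = 1.0915e-02 M. [H⁺] = C + x = 0.12 + 1.0915e-02 = 1.3092e-01 M. pH = -log(1.3092e-01) = 0.88.

pH = 0.88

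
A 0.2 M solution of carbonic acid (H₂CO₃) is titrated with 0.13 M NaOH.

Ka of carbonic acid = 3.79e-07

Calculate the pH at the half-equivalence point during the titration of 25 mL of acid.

At half-equivalence [HA] = [A⁻], so Henderson-Hasselbalch gives pH = pKa = -log(3.79e-07) = 6.42.

pH = pKa = 6.42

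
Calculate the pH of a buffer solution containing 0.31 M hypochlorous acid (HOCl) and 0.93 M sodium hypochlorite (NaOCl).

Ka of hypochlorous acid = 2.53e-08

pKa = -log(2.53e-08) = 7.60. pH = pKa + log([A⁻]/[HA]) = 7.60 + log(0.93/0.31)

pH = 8.07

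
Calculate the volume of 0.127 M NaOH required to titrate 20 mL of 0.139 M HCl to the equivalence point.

At equivalence: moles acid = moles base. moles HCl = 0.139 × 20/1000 = 0.00278 mol. V_base = moles / 0.127 × 1000 = 21.9 mL.

V_{base} = 21.9 mL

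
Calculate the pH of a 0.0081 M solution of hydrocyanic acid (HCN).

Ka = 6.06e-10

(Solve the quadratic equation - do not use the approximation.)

x² + Ka×x - Ka×C = 0. Using quadratic formula: [H⁺] = 2.2152e-06

pH = 5.65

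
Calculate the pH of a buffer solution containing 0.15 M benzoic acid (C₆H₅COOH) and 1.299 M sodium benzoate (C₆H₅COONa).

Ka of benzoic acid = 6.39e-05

pKa = -log(6.39e-05) = 4.19. pH = pKa + log([A⁻]/[HA]) = 4.19 + log(1.299/0.15)

pH = 5.13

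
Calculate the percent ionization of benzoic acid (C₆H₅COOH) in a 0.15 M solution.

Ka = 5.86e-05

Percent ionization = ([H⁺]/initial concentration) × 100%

Using Ka equilibrium: x² + Ka×x - Ka×C = 0. Solving: [H⁺] = 2.9356e-03. Percent = (2.9356e-03/0.15) × 100

Percent ionization = 1.96%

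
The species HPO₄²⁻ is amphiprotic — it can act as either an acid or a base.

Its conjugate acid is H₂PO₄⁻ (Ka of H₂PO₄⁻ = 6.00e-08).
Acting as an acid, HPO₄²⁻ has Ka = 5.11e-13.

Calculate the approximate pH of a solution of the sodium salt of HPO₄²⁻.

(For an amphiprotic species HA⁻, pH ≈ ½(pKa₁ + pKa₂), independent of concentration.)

pKa₁ = -log(6.00e-08) = 7.22; pKa₂ = -log(5.11e-13) = 12.29. For an amphiprotic species, pH ≈ ½(pKa₁ + pKa₂) = ½(7.22 + 12.29) = 9.76.

pH = 9.76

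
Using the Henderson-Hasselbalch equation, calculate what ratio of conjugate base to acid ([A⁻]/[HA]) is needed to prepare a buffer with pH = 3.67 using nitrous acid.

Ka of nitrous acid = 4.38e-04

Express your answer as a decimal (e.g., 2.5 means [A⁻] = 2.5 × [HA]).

pKa = -log(4.38e-04) = 3.3585. pH = pKa + log([A⁻]/[HA]), so log([A⁻]/[HA]) = pH − pKa = 3.67 − 3.3585 = 0.3115. [A⁻]/[HA] = 10^(0.3115) = 2.05

[A⁻]/[HA] = 2.05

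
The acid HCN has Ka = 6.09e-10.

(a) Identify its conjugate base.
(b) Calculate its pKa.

(a) The conjugate base is formed by removing one H⁺ from HCN, giving CN⁻. (b) pKa = -log(Ka) = -log(6.09e-10) = 9.22.

Conjugate base: CN⁻; pK_a = 9.22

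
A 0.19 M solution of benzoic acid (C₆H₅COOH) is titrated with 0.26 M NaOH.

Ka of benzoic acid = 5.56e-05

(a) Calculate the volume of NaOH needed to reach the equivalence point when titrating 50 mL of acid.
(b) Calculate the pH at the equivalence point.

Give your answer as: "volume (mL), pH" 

moles acid = 0.19 × 50/1000 = 0.0095 mol; V_base = moles/0.26 × 1000 = 36.5 mL. At equivalence only the conjugate base is present: [A⁻] = 0.0095/0.087 = 1.0978e-01 M. Kb = Kw/Ka = 1.80e-10; [OH⁻] = √(Kb × [A⁻]) = 4.4434e-06; pOH = 5.35; pH = 14 - pOH = 8.65.

V = 36.5 mL, pH = 8.65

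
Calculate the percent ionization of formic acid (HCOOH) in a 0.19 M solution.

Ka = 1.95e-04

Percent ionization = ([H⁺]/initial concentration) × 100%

Using Ka equilibrium: x² + Ka×x - Ka×C = 0. Solving: [H⁺] = 5.9902e-03. Percent = (5.9902e-03/0.19) × 100

Percent ionization = 3.15%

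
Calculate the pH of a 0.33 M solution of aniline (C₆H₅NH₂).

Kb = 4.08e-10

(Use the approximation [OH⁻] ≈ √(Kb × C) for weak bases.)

[OH⁻] = √(Kb × C) = √(4.08e-10 × 0.33) = 1.1603e-05. pOH = 4.94, pH = 14 - pOH

pH = 9.06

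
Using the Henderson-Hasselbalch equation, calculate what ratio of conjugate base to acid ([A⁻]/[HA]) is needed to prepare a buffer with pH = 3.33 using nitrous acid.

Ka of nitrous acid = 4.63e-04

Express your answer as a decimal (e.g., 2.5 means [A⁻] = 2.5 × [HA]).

pKa = -log(4.63e-04) = 3.3344. pH = pKa + log([A⁻]/[HA]), so log([A⁻]/[HA]) = pH − pKa = 3.33 − 3.3344 = -0.0044. [A⁻]/[HA] = 10^(-0.0044) = 0.990

[A⁻]/[HA] = 0.990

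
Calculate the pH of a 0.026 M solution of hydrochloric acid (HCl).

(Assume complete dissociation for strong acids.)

[H⁺] = 0.026 M for strong acid. pH = -log[H⁺] = -log(0.026)

pH = 1.59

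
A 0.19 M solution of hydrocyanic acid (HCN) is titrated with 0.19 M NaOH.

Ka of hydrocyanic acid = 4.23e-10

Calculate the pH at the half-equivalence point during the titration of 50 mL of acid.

At half-equivalence [HA] = [A⁻], so Henderson-Hasselbalch gives pH = pKa = -log(4.23e-10) = 9.37.

pH = pKa = 9.37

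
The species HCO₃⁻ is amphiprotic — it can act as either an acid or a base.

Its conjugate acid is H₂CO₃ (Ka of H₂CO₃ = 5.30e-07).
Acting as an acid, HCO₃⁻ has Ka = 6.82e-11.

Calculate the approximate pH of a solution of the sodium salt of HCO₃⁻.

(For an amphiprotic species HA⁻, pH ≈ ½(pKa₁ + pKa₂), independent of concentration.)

pKa₁ = -log(5.30e-07) = 6.28; pKa₂ = -log(6.82e-11) = 10.17. For an amphiprotic species, pH ≈ ½(pKa₁ + pKa₂) = ½(6.28 + 10.17) = 8.22.

pH = 8.22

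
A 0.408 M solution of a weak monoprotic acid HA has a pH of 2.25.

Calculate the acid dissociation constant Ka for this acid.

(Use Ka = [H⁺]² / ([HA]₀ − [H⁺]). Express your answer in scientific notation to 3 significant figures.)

[H⁺] = 10^(−pH) = 10^(−2.25) = 5.623e-03 M. For HA ⇌ H⁺ + A⁻, Ka = [H⁺][A⁻]/[HA] = [H⁺]² / ([HA]₀ − [H⁺]) = (5.623e-03)² / (0.408 − 5.623e-03) = 7.86e-05.

K_a = 7.86e-05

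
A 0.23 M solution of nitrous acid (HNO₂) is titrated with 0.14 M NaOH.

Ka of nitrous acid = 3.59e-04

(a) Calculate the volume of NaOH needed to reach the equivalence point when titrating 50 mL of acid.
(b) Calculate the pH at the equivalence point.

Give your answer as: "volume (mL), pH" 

moles acid = 0.23 × 50/1000 = 0.0115 mol; V_base = moles/0.14 × 1000 = 82.1 mL. At equivalence only the conjugate base is present: [A⁻] = 0.0115/0.132 = 8.7027e-02 M. Kb = Kw/Ka = 2.79e-11; [OH⁻] = √(Kb × [A⁻]) = 1.5570e-06; pOH = 5.81; pH = 14 - pOH = 8.19.

V = 82.1 mL, pH = 8.19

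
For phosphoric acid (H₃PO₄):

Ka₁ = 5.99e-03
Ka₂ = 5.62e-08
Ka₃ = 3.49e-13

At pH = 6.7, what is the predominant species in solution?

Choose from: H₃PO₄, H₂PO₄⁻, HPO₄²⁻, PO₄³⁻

pKa₁ = 2.22, pKa₂ = 7.25, pKa₃ = 12.46. For a polyprotic acid the predominant species crosses at each pKa: below pKa_n the protonated form dominates, above it the deprotonated form does. At pH = 6.7, the predominant species is H₂PO₄⁻.

H₂PO₄⁻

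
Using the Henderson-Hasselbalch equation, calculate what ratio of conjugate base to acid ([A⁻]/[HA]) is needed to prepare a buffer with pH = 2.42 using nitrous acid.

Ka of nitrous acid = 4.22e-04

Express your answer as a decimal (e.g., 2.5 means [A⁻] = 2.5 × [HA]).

pKa = -log(4.22e-04) = 3.3747. pH = pKa + log([A⁻]/[HA]), so log([A⁻]/[HA]) = pH − pKa = 2.42 − 3.3747 = -0.9547. [A⁻]/[HA] = 10^(-0.9547) = 0.111

[A⁻]/[HA] = 0.111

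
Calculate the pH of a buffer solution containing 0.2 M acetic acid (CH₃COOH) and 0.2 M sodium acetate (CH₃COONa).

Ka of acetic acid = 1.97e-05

pKa = -log(1.97e-05) = 4.71. pH = pKa + log([A⁻]/[HA]) = 4.71 + log(0.2/0.2)

pH = 4.71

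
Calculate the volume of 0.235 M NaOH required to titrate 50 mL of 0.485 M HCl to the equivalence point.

At equivalence: moles acid = moles base. moles HCl = 0.485 × 50/1000 = 0.02425 mol. V_base = moles / 0.235 × 1000 = 103.2 mL.

V_{base} = 103.2 mL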